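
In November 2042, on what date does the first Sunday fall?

November 2, 2042

November 1, 2042 is a Saturday.
The first Sunday is therefore November 2 (1 days later).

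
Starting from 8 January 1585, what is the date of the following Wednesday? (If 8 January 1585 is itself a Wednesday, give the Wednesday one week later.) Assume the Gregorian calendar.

Jan 8, 1585 is a Tuesday.
From Tuesday to the next Wednesday is 1 day.
Jan 8, 1585 + 1 = Jan 9, 1585.

January 9, 1585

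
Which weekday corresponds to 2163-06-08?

January 1, 2163 is a Saturday.
Jan 1, 2163 → Feb 1, 2163: 31 days (January has 31).
Feb 1, 2163 → Mar 1, 2163: 28 days (February has 28).
Mar 1, 2163 → Apr 1, 2163: 31 days (March has 31).
Apr 1, 2163 → May 1, 2163: 30 days (April has 30).
May 1, 2163 → Jun 1, 2163: 31 days (May has 31).
Jun 1, 2163 → Jun 8, 2163: 7 days.
Total: 158 days.
158 mod 7 = 4, so Saturday + 4 = Wednesday.

Wednesday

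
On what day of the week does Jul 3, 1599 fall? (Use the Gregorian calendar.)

Saturday

Doomsday rule: the anchor day for the 1500s is Wednesday. For year 99: 99÷12 = 8 r 3, and 3÷4 = 0, so 8+3+0 = 11.
Wednesday + 11 ≡ Sunday — that's 1599's doomsday.
In July the doomsday date is Jul 11.
Jul 3 is 8 days before Jul 11; 8 mod 7 = 1, so Sunday − 1 = Saturday.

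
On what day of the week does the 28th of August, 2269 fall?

Doomsday rule: the anchor day for the 2200s is Friday. For year 69: 69÷12 = 5 r 9, and 9÷4 = 2, so 5+9+2 = 16.
Friday + 16 ≡ Sunday — that's 2269's doomsday.
In August the doomsday date is Aug 8.
Aug 28 is 20 days after Aug 8; 20 mod 7 = 6, so Sunday + 6 = Saturday.

Saturday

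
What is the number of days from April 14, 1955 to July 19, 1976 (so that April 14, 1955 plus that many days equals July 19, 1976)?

7767

Apr 14, 1955 → Apr 14, 1956: 366 days (Feb 29, 1956 is in that span).
Apr 14, 1956 → Apr 14, 1957: 365 days.
Apr 14, 1957 → Apr 14, 1958: 365 days.
Apr 14, 1958 → Apr 14, 1959: 365 days.
Apr 14, 1959 → Apr 14, 1960: 366 days (Feb 29, 1960 is in that span).
Apr 14, 1960 → Apr 14, 1961: 365 days.
Apr 14, 1961 → Apr 14, 1962: 365 days.
Apr 14, 1962 → Apr 14, 1963: 365 days.
Apr 14, 1963 → Apr 14, 1964: 366 days (Feb 29, 1964 is in that span).
Apr 14, 1964 → Apr 14, 1965: 365 days.
Apr 14, 1965 → Apr 14, 1966: 365 days.
Apr 14, 1966 → Apr 14, 1967: 365 days.
Apr 14, 1967 → Apr 14, 1968: 366 days (Feb 29, 1968 is in that span).
Apr 14, 1968 → Apr 14, 1969: 365 days.
Apr 14, 1969 → Apr 14, 1970: 365 days.
Apr 14, 1970 → Apr 14, 1971: 365 days.
Apr 14, 1971 → Apr 14, 1972: 366 days (Feb 29, 1972 is in that span).
Apr 14, 1972 → Apr 14, 1973: 365 days.
Apr 14, 1973 → Apr 14, 1974: 365 days.
Apr 14, 1974 → Apr 14, 1975: 365 days.
Apr 14, 1975 → Apr 14, 1976: 366 days (Feb 29, 1976 is in that span).
Apr 14, 1976 → May 14, 1976: 30 days (April has 30).
May 14, 1976 → Jun 14, 1976: 31 days (May has 31).
Jun 14, 1976 → Jul 14, 1976: 30 days (June has 30).
Jul 14, 1976 → Jul 19, 1976: 5 days.
Total: 7767 days.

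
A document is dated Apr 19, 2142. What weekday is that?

Thursday

Doomsday rule: the anchor day for the 2100s is Sunday. For year 42: 42÷12 = 3 r 6, and 6÷4 = 1, so 3+6+1 = 10.
Sunday + 10 ≡ Wednesday — that's 2142's doomsday.
In April the doomsday date is Apr 4.
Apr 19 is 15 days after Apr 4; 15 mod 7 = 1, so Wednesday + 1 = Thursday.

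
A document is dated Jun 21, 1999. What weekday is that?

Monday

Doomsday rule: the anchor day for the 1900s is Wednesday. For year 99: 99÷12 = 8 r 3, and 3÷4 = 0, so 8+3+0 = 11.
Wednesday + 11 ≡ Sunday — that's 1999's doomsday.
In June the doomsday date is Jun 6.
Jun 21 is 15 days after Jun 6; 15 mod 7 = 1, so Sunday + 1 = Monday.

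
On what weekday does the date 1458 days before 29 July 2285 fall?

Monday

Jul 29, 2285 is a Wednesday.
1458 mod 7 = 2, so 1458 days before a Wednesday is Wednesday − 2 = Monday.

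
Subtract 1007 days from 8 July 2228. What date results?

−366 (one year; includes Feb 29, 2228) → Jul 8, 2227 (641 left).
−365 (one year) → Jul 8, 2226 (276 left).
−8 → Jun 30, 2226 (end of Jun, 30 days; 268 left).
−30 → May 31, 2226 (end of May, 31 days; 238 left).
−31 → Apr 30, 2226 (end of Apr, 30 days; 207 left).
−30 → Mar 31, 2226 (end of Mar, 31 days; 177 left).
−31 → Feb 28, 2226 (end of Feb, 28 days; 146 left).
−28 → Jan 31, 2226 (end of Jan, 31 days; 118 left).
−31 → Dec 31, 2225 (end of Dec, 31 days; 87 left).
−31 → Nov 30, 2225 (end of Nov, 30 days; 56 left).
−30 → Oct 31, 2225 (end of Oct, 31 days; 26 left).
−26 → Oct 5, 2225.

October 5, 2225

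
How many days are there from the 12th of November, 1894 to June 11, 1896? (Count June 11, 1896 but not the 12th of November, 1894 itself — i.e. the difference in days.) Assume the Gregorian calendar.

577

Nov 12, 1894 → Nov 12, 1895: 365 days.
Nov 12, 1895 → Dec 12, 1895: 30 days (November has 30).
Dec 12, 1895 → Jan 12, 1896: 31 days (December has 31).
Jan 12, 1896 → Feb 12, 1896: 31 days (January has 31).
Feb 12, 1896 → Mar 12, 1896: 29 days (February has 29).
Mar 12, 1896 → Apr 12, 1896: 31 days (March has 31).
Apr 12, 1896 → May 12, 1896: 30 days (April has 30).
May 12, 1896 → Jun 11, 1896: 30 days.
Total: 577 days.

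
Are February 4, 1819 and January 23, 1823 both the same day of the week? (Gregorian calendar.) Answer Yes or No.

From Feb 4, 1819 to Jan 23, 1823 is 1449 days.
1449 mod 7 = 0, so they are the same weekday.
(Feb 4, 1819 is a Thursday; Jan 23, 1823 is a Thursday.)

Yes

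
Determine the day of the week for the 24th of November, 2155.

Monday

Doomsday rule: the anchor day for the 2100s is Sunday. For year 55: 55÷12 = 4 r 7, and 7÷4 = 1, so 4+7+1 = 12.
Sunday + 12 ≡ Friday — that's 2155's doomsday.
In November the doomsday date is Nov 7.
Nov 24 is 17 days after Nov 7; 17 mod 7 = 3, so Friday + 3 = Monday.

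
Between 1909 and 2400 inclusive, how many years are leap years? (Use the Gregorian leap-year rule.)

Multiples of 4 in [1909,2400]: 123.
Of those, multiples of 100: 5 (not leap unless ÷400).
Multiples of 400: 2.
Leap years = 123 − 5 + 2 = 120.

120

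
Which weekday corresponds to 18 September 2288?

Tuesday

Doomsday rule: the anchor day for the 2200s is Friday. For year 88: 88÷12 = 7 r 4, and 4÷4 = 1, so 7+4+1 = 12.
Friday + 12 ≡ Wednesday — that's 2288's doomsday.
In September the doomsday date is Sep 5.
Sep 18 is 13 days after Sep 5; 13 mod 7 = 6, so Wednesday + 6 = Tuesday.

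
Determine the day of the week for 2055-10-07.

Thursday

Doomsday rule: the anchor day for the 2000s is Tuesday. For year 55: 55÷12 = 4 r 7, and 7÷4 = 1, so 4+7+1 = 12.
Tuesday + 12 ≡ Sunday — that's 2055's doomsday.
In October the doomsday date is Oct 10.
Oct 7 is 3 days before Oct 10; 3 mod 7 = 3, so Sunday − 3 = Thursday.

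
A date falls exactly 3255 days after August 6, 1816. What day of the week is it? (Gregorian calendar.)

Tuesday

First find the weekday of Aug 6, 1816. Doomsday rule: the anchor day for the 1800s is Friday. For year 16: 16÷12 = 1 r 4, and 4÷4 = 1, so 1+4+1 = 6.
Friday + 6 ≡ Thursday — that's 1816's doomsday.
In August the doomsday date is Aug 8.
Aug 6 is 2 days before Aug 8; 2 mod 7 = 2, so Thursday − 2 = Tuesday.
3255 mod 7 = 0, so 3255 days after a Tuesday is Tuesday + 0 = Tuesday.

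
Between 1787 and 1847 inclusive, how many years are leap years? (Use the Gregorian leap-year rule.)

Multiples of 4 in [1787,1847]: 15.
Of those, multiples of 100: 1 (not leap unless ÷400).
Multiples of 400: 0.
Leap years = 15 − 1 + 0 = 14.

14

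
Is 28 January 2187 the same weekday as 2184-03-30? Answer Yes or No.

No

From Mar 30, 2184 to Jan 28, 2187 is 1034 days.
1034 mod 7 = 5, so they are different weekdays.
(Mar 30, 2184 is a Tuesday; Jan 28, 2187 is a Sunday.)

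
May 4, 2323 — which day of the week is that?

Friday

Doomsday rule: the anchor day for the 2300s is Wednesday. For year 23: 23÷12 = 1 r 11, and 11÷4 = 2, so 1+11+2 = 14.
Wednesday + 14 ≡ Wednesday — that's 2323's doomsday.
In May the doomsday date is May 9.
May 4 is 5 days before May 9; 5 mod 7 = 5, so Wednesday − 5 = Friday.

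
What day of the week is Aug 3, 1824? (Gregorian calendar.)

Tuesday

Doomsday rule: the anchor day for the 1800s is Friday. For year 24: 24÷12 = 2 r 0, and 0÷4 = 0, so 2+0+0 = 2.
Friday + 2 ≡ Sunday — that's 1824's doomsday.
In August the doomsday date is Aug 8.
Aug 3 is 5 days before Aug 8; 5 mod 7 = 5, so Sunday − 5 = Tuesday.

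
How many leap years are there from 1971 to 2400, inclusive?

105

Multiples of 4 in [1971,2400]: 108.
Of those, multiples of 100: 5 (not leap unless ÷400).
Multiples of 400: 2.
Leap years = 108 − 5 + 2 = 105.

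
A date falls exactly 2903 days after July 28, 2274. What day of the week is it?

Sunday

First find the weekday of Jul 28, 2274. Doomsday rule: the anchor day for the 2200s is Friday. For year 74: 74÷12 = 6 r 2, and 2÷4 = 0, so 6+2+0 = 8.
Friday + 8 ≡ Saturday — that's 2274's doomsday.
In July the doomsday date is Jul 11.
Jul 28 is 17 days after Jul 11; 17 mod 7 = 3, so Saturday + 3 = Tuesday.
2903 mod 7 = 5, so 2903 days after a Tuesday is Tuesday + 5 = Sunday.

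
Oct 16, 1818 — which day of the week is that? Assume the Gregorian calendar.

Friday

Doomsday rule: the anchor day for the 1800s is Friday. For year 18: 18÷12 = 1 r 6, and 6÷4 = 1, so 1+6+1 = 8.
Friday + 8 ≡ Saturday — that's 1818's doomsday.
In October the doomsday date is Oct 10.
Oct 16 is 6 days after Oct 10; 6 mod 7 = 6, so Saturday + 6 = Friday.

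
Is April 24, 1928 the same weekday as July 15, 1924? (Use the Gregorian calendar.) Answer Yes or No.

Yes

From Jul 15, 1924 to Apr 24, 1928 is 1379 days.
1379 mod 7 = 0, so they are the same weekday.
(Jul 15, 1924 is a Tuesday; Apr 24, 1928 is a Tuesday.)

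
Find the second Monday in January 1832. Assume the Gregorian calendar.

January 9, 1832

January 1, 1832 is a Sunday.
The first Monday is therefore January 2 (1 days later).
The second Monday is 2 + 1×7 = January 9.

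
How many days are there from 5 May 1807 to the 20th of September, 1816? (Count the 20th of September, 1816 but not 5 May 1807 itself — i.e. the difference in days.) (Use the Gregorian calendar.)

May 5, 1807 → May 5, 1808: 366 days (Feb 29, 1808 is in that span).
May 5, 1808 → May 5, 1809: 365 days.
May 5, 1809 → May 5, 1810: 365 days.
May 5, 1810 → May 5, 1811: 365 days.
May 5, 1811 → May 5, 1812: 366 days (Feb 29, 1812 is in that span).
May 5, 1812 → May 5, 1813: 365 days.
May 5, 1813 → May 5, 1814: 365 days.
May 5, 1814 → May 5, 1815: 365 days.
May 5, 1815 → May 5, 1816: 366 days (Feb 29, 1816 is in that span).
May 5, 1816 → Jun 5, 1816: 31 days (May has 31).
Jun 5, 1816 → Jul 5, 1816: 30 days (June has 30).
Jul 5, 1816 → Aug 5, 1816: 31 days (July has 31).
Aug 5, 1816 → Sep 5, 1816: 31 days (August has 31).
Sep 5, 1816 → Sep 20, 1816: 15 days.
Total: 3426 days.

3426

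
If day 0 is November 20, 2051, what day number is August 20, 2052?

Nov 20, 2051 → Dec 20, 2051: 30 days (November has 30).
Dec 20, 2051 → Jan 20, 2052: 31 days (December has 31).
Jan 20, 2052 → Feb 20, 2052: 31 days (January has 31).
Feb 20, 2052 → Mar 20, 2052: 29 days (February has 29).
Mar 20, 2052 → Apr 20, 2052: 31 days (March has 31).
Apr 20, 2052 → May 20, 2052: 30 days (April has 30).
May 20, 2052 → Jun 20, 2052: 31 days (May has 31).
Jun 20, 2052 → Jul 20, 2052: 30 days (June has 30).
Jul 20, 2052 → Aug 20, 2052: 31 days.
Total: 274 days.

274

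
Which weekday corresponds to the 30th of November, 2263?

Doomsday rule: the anchor day for the 2200s is Friday. For year 63: 63÷12 = 5 r 3, and 3÷4 = 0, so 5+3+0 = 8.
Friday + 8 ≡ Saturday — that's 2263's doomsday.
In November the doomsday date is Nov 7.
Nov 30 is 23 days after Nov 7; 23 mod 7 = 2, so Saturday + 2 = Monday.

Monday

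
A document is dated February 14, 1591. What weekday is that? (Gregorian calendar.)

Doomsday rule: the anchor day for the 1500s is Wednesday. For year 91: 91÷12 = 7 r 7, and 7÷4 = 1, so 7+7+1 = 15.
Wednesday + 15 ≡ Thursday — that's 1591's doomsday.
In February the doomsday date is Feb 28 (1591 is not a leap year).
Feb 14 is 14 days before Feb 28; 14 mod 7 = 0, so Thursday − 0 = Thursday.

Thursday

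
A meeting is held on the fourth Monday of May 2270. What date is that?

May 1, 2270 is a Sunday.
The first Monday is therefore May 2 (1 days later).
The fourth Monday is 2 + 3×7 = May 23.

May 23, 2270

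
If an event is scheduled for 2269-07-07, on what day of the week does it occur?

Doomsday rule: the anchor day for the 2200s is Friday. For year 69: 69÷12 = 5 r 9, and 9÷4 = 2, so 5+9+2 = 16.
Friday + 16 ≡ Sunday — that's 2269's doomsday.
In July the doomsday date is Jul 11.
Jul 7 is 4 days before Jul 11; 4 mod 7 = 4, so Sunday − 4 = Wednesday.

Wednesday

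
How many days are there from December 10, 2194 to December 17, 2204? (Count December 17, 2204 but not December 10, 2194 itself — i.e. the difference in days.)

3659

Dec 10, 2194 → Dec 10, 2195: 365 days.
Dec 10, 2195 → Dec 10, 2196: 366 days (Feb 29, 2196 is in that span).
Dec 10, 2196 → Dec 10, 2197: 365 days.
Dec 10, 2197 → Dec 10, 2198: 365 days.
Dec 10, 2198 → Dec 10, 2199: 365 days.
Dec 10, 2199 → Dec 10, 2200: 365 days.
Dec 10, 2200 → Dec 10, 2201: 365 days.
Dec 10, 2201 → Dec 10, 2202: 365 days.
Dec 10, 2202 → Dec 10, 2203: 365 days.
Dec 10, 2203 → Jan 10, 2204: 31 days (December has 31).
Jan 10, 2204 → Feb 10, 2204: 31 days (January has 31).
Feb 10, 2204 → Mar 10, 2204: 29 days (February has 29).
Mar 10, 2204 → Apr 10, 2204: 31 days (March has 31).
Apr 10, 2204 → May 10, 2204: 30 days (April has 30).
May 10, 2204 → Jun 10, 2204: 31 days (May has 31).
Jun 10, 2204 → Jul 10, 2204: 30 days (June has 30).
Jul 10, 2204 → Aug 10, 2204: 31 days (July has 31).
Aug 10, 2204 → Sep 10, 2204: 31 days (August has 31).
Sep 10, 2204 → Oct 10, 2204: 30 days (September has 30).
Oct 10, 2204 → Nov 10, 2204: 31 days (October has 31).
Nov 10, 2204 → Dec 10, 2204: 30 days (November has 30).
Dec 10, 2204 → Dec 17, 2204: 7 days.
Total: 3659 days.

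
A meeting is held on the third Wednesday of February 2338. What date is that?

February 16, 2338

February 1, 2338 is a Tuesday.
The first Wednesday is therefore February 2 (1 days later).
The third Wednesday is 2 + 2×7 = February 16.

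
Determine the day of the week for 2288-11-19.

Monday

Doomsday rule: the anchor day for the 2200s is Friday. For year 88: 88÷12 = 7 r 4, and 4÷4 = 1, so 7+4+1 = 12.
Friday + 12 ≡ Wednesday — that's 2288's doomsday.
In November the doomsday date is Nov 7.
Nov 19 is 12 days after Nov 7; 12 mod 7 = 5, so Wednesday + 5 = Monday.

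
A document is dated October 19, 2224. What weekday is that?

Doomsday rule: the anchor day for the 2200s is Friday. For year 24: 24÷12 = 2 r 0, and 0÷4 = 0, so 2+0+0 = 2.
Friday + 2 ≡ Sunday — that's 2224's doomsday.
In October the doomsday date is Oct 10.
Oct 19 is 9 days after Oct 10; 9 mod 7 = 2, so Sunday + 2 = Tuesday.

Tuesday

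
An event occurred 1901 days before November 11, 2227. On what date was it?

−365 (one year) → Nov 11, 2226 (1536 left).
−365 (one year) → Nov 11, 2225 (1171 left).
−365 (one year) → Nov 11, 2224 (806 left).
−366 (one year; includes Feb 29, 2224) → Nov 11, 2223 (440 left).
−365 (one year) → Nov 11, 2222 (75 left).
−11 → Oct 31, 2222 (end of Oct, 31 days; 64 left).
−31 → Sep 30, 2222 (end of Sep, 30 days; 33 left).
−30 → Aug 31, 2222 (end of Aug, 31 days; 3 left).
−3 → Aug 28, 2222.

August 28, 2222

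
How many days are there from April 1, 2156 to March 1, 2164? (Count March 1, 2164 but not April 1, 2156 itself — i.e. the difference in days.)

Apr 1, 2156 → Apr 1, 2157: 365 days.
Apr 1, 2157 → Apr 1, 2158: 365 days.
Apr 1, 2158 → Apr 1, 2159: 365 days.
Apr 1, 2159 → Apr 1, 2160: 366 days (Feb 29, 2160 is in that span).
Apr 1, 2160 → Apr 1, 2161: 365 days.
Apr 1, 2161 → Apr 1, 2162: 365 days.
Apr 1, 2162 → Apr 1, 2163: 365 days.
Apr 1, 2163 → May 1, 2163: 30 days (April has 30).
May 1, 2163 → Jun 1, 2163: 31 days (May has 31).
Jun 1, 2163 → Jul 1, 2163: 30 days (June has 30).
Jul 1, 2163 → Aug 1, 2163: 31 days (July has 31).
Aug 1, 2163 → Sep 1, 2163: 31 days (August has 31).
Sep 1, 2163 → Oct 1, 2163: 30 days (September has 30).
Oct 1, 2163 → Nov 1, 2163: 31 days (October has 31).
Nov 1, 2163 → Dec 1, 2163: 30 days (November has 30).
Dec 1, 2163 → Jan 1, 2164: 31 days (December has 31).
Jan 1, 2164 → Feb 1, 2164: 31 days (January has 31).
Feb 1, 2164 → Mar 1, 2164: 29 days.
Total: 2891 days.

2891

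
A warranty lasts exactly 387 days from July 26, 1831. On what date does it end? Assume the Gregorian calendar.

Jul has 31 days: +6 → Aug 1, 1831 (381 left).
Aug has 31 days: +31 → Sep 1, 1831 (350 left).
Sep has 30 days: +30 → Oct 1, 1831 (320 left).
Oct has 31 days: +31 → Nov 1, 1831 (289 left).
Nov has 30 days: +30 → Dec 1, 1831 (259 left).
Dec has 31 days: +31 → Jan 1, 1832 (228 left).
Jan has 31 days: +31 → Feb 1, 1832 (197 left).
Feb has 29 days: +29 → Mar 1, 1832 (168 left).
Mar has 31 days: +31 → Apr 1, 1832 (137 left).
Apr has 30 days: +30 → May 1, 1832 (107 left).
May has 31 days: +31 → Jun 1, 1832 (76 left).
Jun has 30 days: +30 → Jul 1, 1832 (46 left).
Jul has 31 days: +31 → Aug 1, 1832 (15 left).
+15 → Aug 16, 1832.

August 16, 1832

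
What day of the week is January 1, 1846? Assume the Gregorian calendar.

Thursday

Doomsday rule: the anchor day for the 1800s is Friday. For year 46: 46÷12 = 3 r 10, and 10÷4 = 2, so 3+10+2 = 15.
Friday + 15 ≡ Saturday — that's 1846's doomsday.
In January the doomsday date is Jan 3 (1846 is not a leap year).
Jan 1 is 2 days before Jan 3; 2 mod 7 = 2, so Saturday − 2 = Thursday.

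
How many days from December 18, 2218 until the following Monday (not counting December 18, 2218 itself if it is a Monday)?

3

Dec 18, 2218 is a Friday.
From Friday to the next Monday is 3 days.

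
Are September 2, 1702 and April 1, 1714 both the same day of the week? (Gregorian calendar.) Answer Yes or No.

No

From Sep 2, 1702 to Apr 1, 1714 is 4229 days.
4229 mod 7 = 1, so they are different weekdays.
(Sep 2, 1702 is a Saturday; Apr 1, 1714 is a Sunday.)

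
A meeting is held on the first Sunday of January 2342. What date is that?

January 4, 2342

January 1, 2342 is a Thursday.
The first Sunday is therefore January 4 (3 days later).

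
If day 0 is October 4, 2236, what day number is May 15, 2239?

Oct 4, 2236 → Oct 4, 2237: 365 days.
Oct 4, 2237 → Oct 4, 2238: 365 days.
Oct 4, 2238 → Nov 4, 2238: 31 days (October has 31).
Nov 4, 2238 → Dec 4, 2238: 30 days (November has 30).
Dec 4, 2238 → Jan 4, 2239: 31 days (December has 31).
Jan 4, 2239 → Feb 4, 2239: 31 days (January has 31).
Feb 4, 2239 → Mar 4, 2239: 28 days (February has 28).
Mar 4, 2239 → Apr 4, 2239: 31 days (March has 31).
Apr 4, 2239 → May 4, 2239: 30 days (April has 30).
May 4, 2239 → May 15, 2239: 11 days.
Total: 953 days.

953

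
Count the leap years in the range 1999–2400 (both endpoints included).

Multiples of 4 in [1999,2400]: 101.
Of those, multiples of 100: 5 (not leap unless ÷400).
Multiples of 400: 2.
Leap years = 101 − 5 + 2 = 98.

98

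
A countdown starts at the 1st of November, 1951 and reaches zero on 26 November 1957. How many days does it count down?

Nov 1, 1951 → Nov 1, 1952: 366 days (Feb 29, 1952 is in that span).
Nov 1, 1952 → Nov 1, 1953: 365 days.
Nov 1, 1953 → Nov 1, 1954: 365 days.
Nov 1, 1954 → Nov 1, 1955: 365 days.
Nov 1, 1955 → Nov 1, 1956: 366 days (Feb 29, 1956 is in that span).
Nov 1, 1956 → Dec 1, 1956: 30 days (November has 30).
Dec 1, 1956 → Jan 1, 1957: 31 days (December has 31).
Jan 1, 1957 → Feb 1, 1957: 31 days (January has 31).
Feb 1, 1957 → Mar 1, 1957: 28 days (February has 28).
Mar 1, 1957 → Apr 1, 1957: 31 days (March has 31).
Apr 1, 1957 → May 1, 1957: 30 days (April has 30).
May 1, 1957 → Jun 1, 1957: 31 days (May has 31).
Jun 1, 1957 → Jul 1, 1957: 30 days (June has 30).
Jul 1, 1957 → Aug 1, 1957: 31 days (July has 31).
Aug 1, 1957 → Sep 1, 1957: 31 days (August has 31).
Sep 1, 1957 → Oct 1, 1957: 30 days (September has 30).
Oct 1, 1957 → Nov 1, 1957: 31 days (October has 31).
Nov 1, 1957 → Nov 26, 1957: 25 days.
Total: 2217 days.

2217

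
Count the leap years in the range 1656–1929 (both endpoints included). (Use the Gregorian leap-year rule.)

Multiples of 4 in [1656,1929]: 69.
Of those, multiples of 100: 3 (not leap unless ÷400).
Multiples of 400: 0.
Leap years = 69 − 3 + 0 = 66.

66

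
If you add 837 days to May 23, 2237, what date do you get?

+365 (one year) → May 23, 2238 (472 left).
+365 (one year) → May 23, 2239 (107 left).
May has 31 days: +9 → Jun 1, 2239 (98 left).
Jun has 30 days: +30 → Jul 1, 2239 (68 left).
Jul has 31 days: +31 → Aug 1, 2239 (37 left).
Aug has 31 days: +31 → Sep 1, 2239 (6 left).
+6 → Sep 7, 2239.

September 7, 2239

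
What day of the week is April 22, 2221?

January 1, 2221 is a Monday.
Jan 1, 2221 → Feb 1, 2221: 31 days (January has 31).
Feb 1, 2221 → Mar 1, 2221: 28 days (February has 28).
Mar 1, 2221 → Apr 1, 2221: 31 days (March has 31).
Apr 1, 2221 → Apr 22, 2221: 21 days.
Total: 111 days.
111 mod 7 = 6, so Monday + 6 = Sunday.

Sunday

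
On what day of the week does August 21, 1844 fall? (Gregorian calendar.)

Wednesday

Doomsday rule: the anchor day for the 1800s is Friday. For year 44: 44÷12 = 3 r 8, and 8÷4 = 2, so 3+8+2 = 13.
Friday + 13 ≡ Thursday — that's 1844's doomsday.
In August the doomsday date is Aug 8.
Aug 21 is 13 days after Aug 8; 13 mod 7 = 6, so Thursday + 6 = Wednesday.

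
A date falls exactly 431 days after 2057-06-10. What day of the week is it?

Jun 10, 2057 is a Sunday.
431 mod 7 = 4, so 431 days after a Sunday is Sunday + 4 = Thursday.

Thursday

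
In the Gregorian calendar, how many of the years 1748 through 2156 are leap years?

Multiples of 4 in [1748,2156]: 103.
Of those, multiples of 100: 4 (not leap unless ÷400).
Multiples of 400: 1.
Leap years = 103 − 4 + 1 = 100.

100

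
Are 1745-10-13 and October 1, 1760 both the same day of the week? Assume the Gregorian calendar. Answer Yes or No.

Yes

From Oct 13, 1745 to Oct 1, 1760 is 5467 days.
5467 mod 7 = 0, so they are the same weekday.
(Oct 13, 1745 is a Wednesday; Oct 1, 1760 is a Wednesday.)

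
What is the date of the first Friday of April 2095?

April 1, 2095

April 1, 2095 is a Friday.
The first Friday is therefore April 1 (same day).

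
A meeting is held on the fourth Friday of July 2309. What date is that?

July 1, 2309 is a Thursday.
The first Friday is therefore July 2 (1 days later).
The fourth Friday is 2 + 3×7 = July 23.

July 23, 2309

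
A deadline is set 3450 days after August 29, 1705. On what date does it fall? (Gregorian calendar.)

February 8, 1715

+365 (one year) → Aug 29, 1706 (3085 left).
+365 (one year) → Aug 29, 1707 (2720 left).
+366 (one year; includes Feb 29, 1708) → Aug 29, 1708 (2354 left).
+365 (one year) → Aug 29, 1709 (1989 left).
+365 (one year) → Aug 29, 1710 (1624 left).
+365 (one year) → Aug 29, 1711 (1259 left).
+366 (one year; includes Feb 29, 1712) → Aug 29, 1712 (893 left).
+365 (one year) → Aug 29, 1713 (528 left).
+365 (one year) → Aug 29, 1714 (163 left).
Aug has 31 days: +3 → Sep 1, 1714 (160 left).
Sep has 30 days: +30 → Oct 1, 1714 (130 left).
Oct has 31 days: +31 → Nov 1, 1714 (99 left).
Nov has 30 days: +30 → Dec 1, 1714 (69 left).
Dec has 31 days: +31 → Jan 1, 1715 (38 left).
Jan has 31 days: +31 → Feb 1, 1715 (7 left).
+7 → Feb 8, 1715.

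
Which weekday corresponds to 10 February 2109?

Sunday

Doomsday rule: the anchor day for the 2100s is Sunday. For year 09: 9÷12 = 0 r 9, and 9÷4 = 2, so 0+9+2 = 11.
Sunday + 11 ≡ Thursday — that's 2109's doomsday.
In February the doomsday date is Feb 28 (2109 is not a leap year).
Feb 10 is 18 days before Feb 28; 18 mod 7 = 4, so Thursday − 4 = Sunday.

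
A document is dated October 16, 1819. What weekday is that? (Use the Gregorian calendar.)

January 1, 1819 is a Friday.
Jan 1, 1819 → Feb 1, 1819: 31 days (January has 31).
Feb 1, 1819 → Mar 1, 1819: 28 days (February has 28).
Mar 1, 1819 → Apr 1, 1819: 31 days (March has 31).
Apr 1, 1819 → May 1, 1819: 30 days (April has 30).
May 1, 1819 → Jun 1, 1819: 31 days (May has 31).
Jun 1, 1819 → Jul 1, 1819: 30 days (June has 30).
Jul 1, 1819 → Aug 1, 1819: 31 days (July has 31).
Aug 1, 1819 → Sep 1, 1819: 31 days (August has 31).
Sep 1, 1819 → Oct 1, 1819: 30 days (September has 30).
Oct 1, 1819 → Oct 16, 1819: 15 days.
Total: 288 days.
288 mod 7 = 1, so Friday + 1 = Saturday.

Saturday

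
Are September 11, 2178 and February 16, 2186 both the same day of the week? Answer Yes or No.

No

From Sep 11, 2178 to Feb 16, 2186 is 2715 days.
2715 mod 7 = 6, so they are different weekdays.
(Sep 11, 2178 is a Friday; Feb 16, 2186 is a Thursday.)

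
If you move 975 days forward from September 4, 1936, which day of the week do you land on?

Sep 4, 1936 is a Friday.
975 mod 7 = 2, so 975 days after a Friday is Friday + 2 = Sunday.

Sunday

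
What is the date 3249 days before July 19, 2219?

−365 (one year) → Jul 19, 2218 (2884 left).
−365 (one year) → Jul 19, 2217 (2519 left).
−365 (one year) → Jul 19, 2216 (2154 left).
−366 (one year; includes Feb 29, 2216) → Jul 19, 2215 (1788 left).
−365 (one year) → Jul 19, 2214 (1423 left).
−365 (one year) → Jul 19, 2213 (1058 left).
−365 (one year) → Jul 19, 2212 (693 left).
−366 (one year; includes Feb 29, 2212) → Jul 19, 2211 (327 left).
−19 → Jun 30, 2211 (end of Jun, 30 days; 308 left).
−30 → May 31, 2211 (end of May, 31 days; 278 left).
−31 → Apr 30, 2211 (end of Apr, 30 days; 247 left).
−30 → Mar 31, 2211 (end of Mar, 31 days; 217 left).
−31 → Feb 28, 2211 (end of Feb, 28 days; 186 left).
−28 → Jan 31, 2211 (end of Jan, 31 days; 158 left).
−31 → Dec 31, 2210 (end of Dec, 31 days; 127 left).
−31 → Nov 30, 2210 (end of Nov, 30 days; 96 left).
−30 → Oct 31, 2210 (end of Oct, 31 days; 66 left).
−31 → Sep 30, 2210 (end of Sep, 30 days; 35 left).
−30 → Aug 31, 2210 (end of Aug, 31 days; 5 left).
−5 → Aug 26, 2210.

August 26, 2210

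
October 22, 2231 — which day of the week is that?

Saturday

January 1, 2231 is a Saturday.
Jan 1, 2231 → Feb 1, 2231: 31 days (January has 31).
Feb 1, 2231 → Mar 1, 2231: 28 days (February has 28).
Mar 1, 2231 → Apr 1, 2231: 31 days (March has 31).
Apr 1, 2231 → May 1, 2231: 30 days (April has 30).
May 1, 2231 → Jun 1, 2231: 31 days (May has 31).
Jun 1, 2231 → Jul 1, 2231: 30 days (June has 30).
Jul 1, 2231 → Aug 1, 2231: 31 days (July has 31).
Aug 1, 2231 → Sep 1, 2231: 31 days (August has 31).
Sep 1, 2231 → Oct 1, 2231: 30 days (September has 30).
Oct 1, 2231 → Oct 22, 2231: 21 days.
Total: 294 days.
294 mod 7 = 0, so Saturday + 0 = Saturday.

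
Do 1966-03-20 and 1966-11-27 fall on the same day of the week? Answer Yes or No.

Yes

From Mar 20, 1966 to Nov 27, 1966 is 252 days.
252 mod 7 = 0, so they are the same weekday.
(Mar 20, 1966 is a Sunday; Nov 27, 1966 is a Sunday.)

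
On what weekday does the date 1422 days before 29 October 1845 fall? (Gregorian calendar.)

Oct 29, 1845 is a Wednesday.
1422 mod 7 = 1, so 1422 days before a Wednesday is Wednesday − 1 = Tuesday.

Tuesday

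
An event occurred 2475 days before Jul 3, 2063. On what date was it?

September 22, 2056

−365 (one year) → Jul 3, 2062 (2110 left).
−365 (one year) → Jul 3, 2061 (1745 left).
−365 (one year) → Jul 3, 2060 (1380 left).
−366 (one year; includes Feb 29, 2060) → Jul 3, 2059 (1014 left).
−365 (one year) → Jul 3, 2058 (649 left).
−365 (one year) → Jul 3, 2057 (284 left).
−3 → Jun 30, 2057 (end of Jun, 30 days; 281 left).
−30 → May 31, 2057 (end of May, 31 days; 251 left).
−31 → Apr 30, 2057 (end of Apr, 30 days; 220 left).
−30 → Mar 31, 2057 (end of Mar, 31 days; 190 left).
−31 → Feb 28, 2057 (end of Feb, 28 days; 159 left).
−28 → Jan 31, 2057 (end of Jan, 31 days; 131 left).
−31 → Dec 31, 2056 (end of Dec, 31 days; 100 left).
−31 → Nov 30, 2056 (end of Nov, 30 days; 69 left).
−30 → Oct 31, 2056 (end of Oct, 31 days; 39 left).
−31 → Sep 30, 2056 (end of Sep, 30 days; 8 left).
−8 → Sep 22, 2056.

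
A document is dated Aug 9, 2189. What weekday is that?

Sunday

Doomsday rule: the anchor day for the 2100s is Sunday. For year 89: 89÷12 = 7 r 5, and 5÷4 = 1, so 7+5+1 = 13.
Sunday + 13 ≡ Saturday — that's 2189's doomsday.
In August the doomsday date is Aug 8.
Aug 9 is 1 day after Aug 8; 1 mod 7 = 1, so Saturday + 1 = Sunday.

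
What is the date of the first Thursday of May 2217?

May 1, 2217 is a Thursday.
The first Thursday is therefore May 1 (same day).

May 1, 2217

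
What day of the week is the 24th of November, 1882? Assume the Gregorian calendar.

January 1, 1882 is a Sunday.
Jan 1, 1882 → Feb 1, 1882: 31 days (January has 31).
Feb 1, 1882 → Mar 1, 1882: 28 days (February has 28).
Mar 1, 1882 → Apr 1, 1882: 31 days (March has 31).
Apr 1, 1882 → May 1, 1882: 30 days (April has 30).
May 1, 1882 → Jun 1, 1882: 31 days (May has 31).
Jun 1, 1882 → Jul 1, 1882: 30 days (June has 30).
Jul 1, 1882 → Aug 1, 1882: 31 days (July has 31).
Aug 1, 1882 → Sep 1, 1882: 31 days (August has 31).
Sep 1, 1882 → Oct 1, 1882: 30 days (September has 30).
Oct 1, 1882 → Nov 1, 1882: 31 days (October has 31).
Nov 1, 1882 → Nov 24, 1882: 23 days.
Total: 327 days.
327 mod 7 = 5, so Sunday + 5 = Friday.

Friday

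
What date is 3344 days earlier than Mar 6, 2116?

January 9, 2107

−366 (one year; includes Feb 29, 2116) → Mar 6, 2115 (2978 left).
−365 (one year) → Mar 6, 2114 (2613 left).
−365 (one year) → Mar 6, 2113 (2248 left).
−365 (one year) → Mar 6, 2112 (1883 left).
−366 (one year; includes Feb 29, 2112) → Mar 6, 2111 (1517 left).
−365 (one year) → Mar 6, 2110 (1152 left).
−365 (one year) → Mar 6, 2109 (787 left).
−365 (one year) → Mar 6, 2108 (422 left).
−366 (one year; includes Feb 29, 2108) → Mar 6, 2107 (56 left).
−6 → Feb 28, 2107 (end of Feb, 28 days; 50 left).
−28 → Jan 31, 2107 (end of Jan, 31 days; 22 left).
−22 → Jan 9, 2107.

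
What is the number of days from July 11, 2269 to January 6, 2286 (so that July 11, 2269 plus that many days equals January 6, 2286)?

Jul 11, 2269 → Jul 11, 2270: 365 days.
Jul 11, 2270 → Jul 11, 2271: 365 days.
Jul 11, 2271 → Jul 11, 2272: 366 days (Feb 29, 2272 is in that span).
Jul 11, 2272 → Jul 11, 2273: 365 days.
Jul 11, 2273 → Jul 11, 2274: 365 days.
Jul 11, 2274 → Jul 11, 2275: 365 days.
Jul 11, 2275 → Jul 11, 2276: 366 days (Feb 29, 2276 is in that span).
Jul 11, 2276 → Jul 11, 2277: 365 days.
Jul 11, 2277 → Jul 11, 2278: 365 days.
Jul 11, 2278 → Jul 11, 2279: 365 days.
Jul 11, 2279 → Jul 11, 2280: 366 days (Feb 29, 2280 is in that span).
Jul 11, 2280 → Jul 11, 2281: 365 days.
Jul 11, 2281 → Jul 11, 2282: 365 days.
Jul 11, 2282 → Jul 11, 2283: 365 days.
Jul 11, 2283 → Jul 11, 2284: 366 days (Feb 29, 2284 is in that span).
Jul 11, 2284 → Jul 11, 2285: 365 days.
Jul 11, 2285 → Aug 11, 2285: 31 days (July has 31).
Aug 11, 2285 → Sep 11, 2285: 31 days (August has 31).
Sep 11, 2285 → Oct 11, 2285: 30 days (September has 30).
Oct 11, 2285 → Nov 11, 2285: 31 days (October has 31).
Nov 11, 2285 → Dec 11, 2285: 30 days (November has 30).
Dec 11, 2285 → Jan 6, 2286: 26 days.
Total: 6023 days.

6023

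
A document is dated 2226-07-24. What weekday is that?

Doomsday rule: the anchor day for the 2200s is Friday. For year 26: 26÷12 = 2 r 2, and 2÷4 = 0, so 2+2+0 = 4.
Friday + 4 ≡ Tuesday — that's 2226's doomsday.
In July the doomsday date is Jul 11.
Jul 24 is 13 days after Jul 11; 13 mod 7 = 6, so Tuesday + 6 = Monday.

Monday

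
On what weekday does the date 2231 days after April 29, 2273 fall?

Sunday

First find the weekday of Apr 29, 2273. Doomsday rule: the anchor day for the 2200s is Friday. For year 73: 73÷12 = 6 r 1, and 1÷4 = 0, so 6+1+0 = 7.
Friday + 7 ≡ Friday — that's 2273's doomsday.
In April the doomsday date is Apr 4.
Apr 29 is 25 days after Apr 4; 25 mod 7 = 4, so Friday + 4 = Tuesday.
2231 mod 7 = 5, so 2231 days after a Tuesday is Tuesday + 5 = Sunday.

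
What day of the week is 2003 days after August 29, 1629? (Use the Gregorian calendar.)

First find the weekday of Aug 29, 1629. Doomsday rule: the anchor day for the 1600s is Tuesday. For year 29: 29÷12 = 2 r 5, and 5÷4 = 1, so 2+5+1 = 8.
Tuesday + 8 ≡ Wednesday — that's 1629's doomsday.
In August the doomsday date is Aug 8.
Aug 29 is 21 days after Aug 8; 21 mod 7 = 0, so Wednesday + 0 = Wednesday.
2003 mod 7 = 1, so 2003 days after a Wednesday is Wednesday + 1 = Thursday.

Thursday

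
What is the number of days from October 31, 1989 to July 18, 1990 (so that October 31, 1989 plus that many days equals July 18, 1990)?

260

Oct 31, 1989 → Nov 30, 1989: 30 days (October has 31).
Nov 30, 1989 → Dec 30, 1989: 30 days (November has 30).
Dec 30, 1989 → Jan 30, 1990: 31 days (December has 31).
Jan 30, 1990 → Feb 28, 1990: 29 days (January has 31).
Feb 28, 1990 → Mar 28, 1990: 28 days (February has 28).
Mar 28, 1990 → Apr 28, 1990: 31 days (March has 31).
Apr 28, 1990 → May 28, 1990: 30 days (April has 30).
May 28, 1990 → Jun 28, 1990: 31 days (May has 31).
Jun 28, 1990 → Jul 18, 1990: 20 days.
Total: 260 days.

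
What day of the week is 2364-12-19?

Doomsday rule: the anchor day for the 2300s is Wednesday. For year 64: 64÷12 = 5 r 4, and 4÷4 = 1, so 5+4+1 = 10.
Wednesday + 10 ≡ Saturday — that's 2364's doomsday.
In December the doomsday date is Dec 12.
Dec 19 is 7 days after Dec 12; 7 mod 7 = 0, so Saturday + 0 = Saturday.

Saturday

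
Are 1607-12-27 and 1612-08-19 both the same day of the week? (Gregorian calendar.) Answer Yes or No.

From Dec 27, 1607 to Aug 19, 1612 is 1697 days.
1697 mod 7 = 3, so they are different weekdays.
(Dec 27, 1607 is a Thursday; Aug 19, 1612 is a Sunday.)

No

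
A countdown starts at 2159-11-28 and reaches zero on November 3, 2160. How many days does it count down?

341

Nov 28, 2159 → Dec 28, 2159: 30 days (November has 30).
Dec 28, 2159 → Jan 28, 2160: 31 days (December has 31).
Jan 28, 2160 → Feb 28, 2160: 31 days (January has 31).
Feb 28, 2160 → Mar 28, 2160: 29 days (February has 29).
Mar 28, 2160 → Apr 28, 2160: 31 days (March has 31).
Apr 28, 2160 → May 28, 2160: 30 days (April has 30).
May 28, 2160 → Jun 28, 2160: 31 days (May has 31).
Jun 28, 2160 → Jul 28, 2160: 30 days (June has 30).
Jul 28, 2160 → Aug 28, 2160: 31 days (July has 31).
Aug 28, 2160 → Sep 28, 2160: 31 days (August has 31).
Sep 28, 2160 → Oct 28, 2160: 30 days (September has 30).
Oct 28, 2160 → Nov 3, 2160: 6 days.
Total: 341 days.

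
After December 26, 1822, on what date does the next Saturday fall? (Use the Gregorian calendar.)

December 28, 1822

Dec 26, 1822 is a Thursday.
From Thursday to the next Saturday is 2 days.
Dec 26, 1822 + 2 = Dec 28, 1822.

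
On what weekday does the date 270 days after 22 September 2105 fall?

Saturday

Sep 22, 2105 is a Tuesday.
270 mod 7 = 4, so 270 days after a Tuesday is Tuesday + 4 = Saturday.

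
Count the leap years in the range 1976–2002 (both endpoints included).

Multiples of 4 in [1976,2002]: 7.
Of those, multiples of 100: 1 (not leap unless ÷400).
Multiples of 400: 1.
Leap years = 7 − 1 + 1 = 7.

7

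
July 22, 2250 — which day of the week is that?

Doomsday rule: the anchor day for the 2200s is Friday. For year 50: 50÷12 = 4 r 2, and 2÷4 = 0, so 4+2+0 = 6.
Friday + 6 ≡ Thursday — that's 2250's doomsday.
In July the doomsday date is Jul 11.
Jul 22 is 11 days after Jul 11; 11 mod 7 = 4, so Thursday + 4 = Monday.

Monday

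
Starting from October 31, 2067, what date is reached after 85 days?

January 24, 2068

Oct has 31 days: +1 → Nov 1, 2067 (84 left).
Nov has 30 days: +30 → Dec 1, 2067 (54 left).
Dec has 31 days: +31 → Jan 1, 2068 (23 left).
+23 → Jan 24, 2068.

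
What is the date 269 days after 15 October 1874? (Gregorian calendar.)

July 11, 1875

Oct has 31 days: +17 → Nov 1, 1874 (252 left).
Nov has 30 days: +30 → Dec 1, 1874 (222 left).
Dec has 31 days: +31 → Jan 1, 1875 (191 left).
Jan has 31 days: +31 → Feb 1, 1875 (160 left).
Feb has 28 days: +28 → Mar 1, 1875 (132 left).
Mar has 31 days: +31 → Apr 1, 1875 (101 left).
Apr has 30 days: +30 → May 1, 1875 (71 left).
May has 31 days: +31 → Jun 1, 1875 (40 left).
Jun has 30 days: +30 → Jul 1, 1875 (10 left).
+10 → Jul 11, 1875.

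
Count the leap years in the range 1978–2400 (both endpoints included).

103

Multiples of 4 in [1978,2400]: 106.
Of those, multiples of 100: 5 (not leap unless ÷400).
Multiples of 400: 2.
Leap years = 106 − 5 + 2 = 103.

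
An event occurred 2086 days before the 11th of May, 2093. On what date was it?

−365 (one year) → May 11, 2092 (1721 left).
−366 (one year; includes Feb 29, 2092) → May 11, 2091 (1355 left).
−365 (one year) → May 11, 2090 (990 left).
−365 (one year) → May 11, 2089 (625 left).
−365 (one year) → May 11, 2088 (260 left).
−11 → Apr 30, 2088 (end of Apr, 30 days; 249 left).
−30 → Mar 31, 2088 (end of Mar, 31 days; 219 left).
−31 → Feb 29, 2088 (end of Feb, 29 days; 188 left).
−29 → Jan 31, 2088 (end of Jan, 31 days; 159 left).
−31 → Dec 31, 2087 (end of Dec, 31 days; 128 left).
−31 → Nov 30, 2087 (end of Nov, 30 days; 97 left).
−30 → Oct 31, 2087 (end of Oct, 31 days; 67 left).
−31 → Sep 30, 2087 (end of Sep, 30 days; 36 left).
−30 → Aug 31, 2087 (end of Aug, 31 days; 6 left).
−6 → Aug 25, 2087.

August 25, 2087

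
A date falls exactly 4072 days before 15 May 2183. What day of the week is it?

May 15, 2183 is a Thursday.
4072 mod 7 = 5, so 4072 days before a Thursday is Thursday − 5 = Saturday.

Saturday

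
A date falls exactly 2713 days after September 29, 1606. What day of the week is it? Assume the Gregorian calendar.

Tuesday

Sep 29, 1606 is a Friday.
2713 mod 7 = 4, so 2713 days after a Friday is Friday + 4 = Tuesday.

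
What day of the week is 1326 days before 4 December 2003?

First find the weekday of Dec 4, 2003. Doomsday rule: the anchor day for the 2000s is Tuesday. For year 03: 3÷12 = 0 r 3, and 3÷4 = 0, so 0+3+0 = 3.
Tuesday + 3 ≡ Friday — that's 2003's doomsday.
In December the doomsday date is Dec 12.
Dec 4 is 8 days before Dec 12; 8 mod 7 = 1, so Friday − 1 = Thursday.
1326 mod 7 = 3, so 1326 days before a Thursday is Thursday − 3 = Monday.

Monday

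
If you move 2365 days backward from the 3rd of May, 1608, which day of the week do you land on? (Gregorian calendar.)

Sunday

May 3, 1608 is a Saturday.
2365 mod 7 = 6, so 2365 days before a Saturday is Saturday − 6 = Sunday.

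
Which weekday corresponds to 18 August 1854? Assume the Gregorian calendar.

Friday

January 1, 1854 is a Sunday.
Jan 1, 1854 → Feb 1, 1854: 31 days (January has 31).
Feb 1, 1854 → Mar 1, 1854: 28 days (February has 28).
Mar 1, 1854 → Apr 1, 1854: 31 days (March has 31).
Apr 1, 1854 → May 1, 1854: 30 days (April has 30).
May 1, 1854 → Jun 1, 1854: 31 days (May has 31).
Jun 1, 1854 → Jul 1, 1854: 30 days (June has 30).
Jul 1, 1854 → Aug 1, 1854: 31 days (July has 31).
Aug 1, 1854 → Aug 18, 1854: 17 days.
Total: 229 days.
229 mod 7 = 5, so Sunday + 5 = Friday.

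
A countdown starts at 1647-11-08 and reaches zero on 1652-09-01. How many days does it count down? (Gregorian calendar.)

Nov 8, 1647 → Nov 8, 1648: 366 days (Feb 29, 1648 is in that span).
Nov 8, 1648 → Nov 8, 1649: 365 days.
Nov 8, 1649 → Nov 8, 1650: 365 days.
Nov 8, 1650 → Nov 8, 1651: 365 days.
Nov 8, 1651 → Dec 8, 1651: 30 days (November has 30).
Dec 8, 1651 → Jan 8, 1652: 31 days (December has 31).
Jan 8, 1652 → Feb 8, 1652: 31 days (January has 31).
Feb 8, 1652 → Mar 8, 1652: 29 days (February has 29).
Mar 8, 1652 → Apr 8, 1652: 31 days (March has 31).
Apr 8, 1652 → May 8, 1652: 30 days (April has 30).
May 8, 1652 → Jun 8, 1652: 31 days (May has 31).
Jun 8, 1652 → Jul 8, 1652: 30 days (June has 30).
Jul 8, 1652 → Aug 8, 1652: 31 days (July has 31).
Aug 8, 1652 → Sep 1, 1652: 24 days.
Total: 1759 days.

1759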